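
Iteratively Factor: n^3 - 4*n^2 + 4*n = (n - 2)*(n^2 - 2*n) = (n - 2)^2*(n)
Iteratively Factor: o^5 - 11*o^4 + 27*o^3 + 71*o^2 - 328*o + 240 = (o - 1)*(o^4 - 10*o^3 + 17*o^2 + 88*o - 240) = (o - 4)*(o - 1)*(o^3 - 6*o^2 - 7*o + 60) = (o - 4)^2*(o - 1)*(o^2 - 2*o - 15) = (o - 4)^2*(o - 1)*(o + 3)*(o - 5)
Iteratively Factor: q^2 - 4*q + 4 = (q - 2)*(q - 2)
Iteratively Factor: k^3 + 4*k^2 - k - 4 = (k - 1)*(k^2 + 5*k + 4) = (k - 1)*(k + 1)*(k + 4)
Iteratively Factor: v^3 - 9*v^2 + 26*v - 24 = (v - 3)*(v^2 - 6*v + 8) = (v - 3)*(v - 2)*(v - 4)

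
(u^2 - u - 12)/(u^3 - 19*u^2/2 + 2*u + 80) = 2*(u + 3)/(2*u^2 - 11*u - 40)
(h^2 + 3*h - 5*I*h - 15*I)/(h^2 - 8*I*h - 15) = (h + 3)/(h - 3*I)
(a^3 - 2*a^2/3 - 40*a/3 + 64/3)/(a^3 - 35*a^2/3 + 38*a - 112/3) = (a + 4)/(a - 7)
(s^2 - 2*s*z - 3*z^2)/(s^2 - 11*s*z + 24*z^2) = (-s - z)/(-s + 8*z)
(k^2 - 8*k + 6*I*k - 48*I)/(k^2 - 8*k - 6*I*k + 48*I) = (k + 6*I)/(k - 6*I)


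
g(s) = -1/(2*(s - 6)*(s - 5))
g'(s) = 1/(2*(s - 6)*(s - 5)^2) + 1/(2*(s - 6)^2*(s - 5))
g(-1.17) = -0.01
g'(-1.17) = -0.00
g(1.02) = -0.03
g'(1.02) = -0.01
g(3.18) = -0.10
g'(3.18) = -0.09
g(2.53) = -0.06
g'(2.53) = -0.04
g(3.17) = -0.10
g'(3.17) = -0.09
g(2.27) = -0.05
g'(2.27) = -0.03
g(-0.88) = -0.01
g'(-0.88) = -0.00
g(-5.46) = -0.00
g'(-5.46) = -0.00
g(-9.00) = 0.00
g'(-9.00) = 0.00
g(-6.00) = 0.00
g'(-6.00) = 0.00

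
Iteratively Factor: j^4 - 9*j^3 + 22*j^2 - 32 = (j - 4)*(j^3 - 5*j^2 + 2*j + 8) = (j - 4)^2*(j^2 - j - 2) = (j - 4)^2*(j - 2)*(j + 1)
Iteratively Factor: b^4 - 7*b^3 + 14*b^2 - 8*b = (b)*(b^3 - 7*b^2 + 14*b - 8) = b*(b - 4)*(b^2 - 3*b + 2) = b*(b - 4)*(b - 2)*(b - 1)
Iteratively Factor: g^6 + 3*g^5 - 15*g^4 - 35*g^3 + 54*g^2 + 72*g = (g)*(g^5 + 3*g^4 - 15*g^3 - 35*g^2 + 54*g + 72) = g*(g - 2)*(g^4 + 5*g^3 - 5*g^2 - 45*g - 36) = g*(g - 3)*(g - 2)*(g^3 + 8*g^2 + 19*g + 12) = g*(g - 3)*(g - 2)*(g + 1)*(g^2 + 7*g + 12) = g*(g - 3)*(g - 2)*(g + 1)*(g + 3)*(g + 4)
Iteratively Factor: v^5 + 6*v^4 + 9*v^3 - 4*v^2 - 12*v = (v + 2)*(v^4 + 4*v^3 + v^2 - 6*v) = v*(v + 2)*(v^3 + 4*v^2 + v - 6) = v*(v + 2)^2*(v^2 + 2*v - 3) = v*(v - 1)*(v + 2)^2*(v + 3)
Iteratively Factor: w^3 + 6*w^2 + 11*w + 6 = (w + 2)*(w^2 + 4*w + 3) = (w + 2)*(w + 3)*(w + 1)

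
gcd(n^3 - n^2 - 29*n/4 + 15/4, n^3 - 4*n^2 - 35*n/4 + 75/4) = n + 5/2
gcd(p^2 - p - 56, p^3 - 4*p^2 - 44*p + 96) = p - 8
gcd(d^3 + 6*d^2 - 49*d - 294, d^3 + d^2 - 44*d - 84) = d^2 - d - 42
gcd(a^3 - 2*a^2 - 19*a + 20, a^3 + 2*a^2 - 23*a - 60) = a^2 - a - 20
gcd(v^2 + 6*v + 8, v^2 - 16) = v + 4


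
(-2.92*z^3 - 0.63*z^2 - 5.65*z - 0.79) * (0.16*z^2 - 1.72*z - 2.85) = -0.4672*z^5 + 4.9216*z^4 + 8.5016*z^3 + 11.3871*z^2 + 17.4613*z + 2.2515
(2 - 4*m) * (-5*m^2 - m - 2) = 20*m^3 - 6*m^2 + 6*m - 4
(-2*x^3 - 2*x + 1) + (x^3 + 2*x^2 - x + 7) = -x^3 + 2*x^2 - 3*x + 8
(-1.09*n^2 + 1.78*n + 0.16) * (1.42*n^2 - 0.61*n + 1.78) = -1.5478*n^4 + 3.1925*n^3 - 2.7988*n^2 + 3.0708*n + 0.2848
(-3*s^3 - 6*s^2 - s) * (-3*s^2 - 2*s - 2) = 9*s^5 + 24*s^4 + 21*s^3 + 14*s^2 + 2*s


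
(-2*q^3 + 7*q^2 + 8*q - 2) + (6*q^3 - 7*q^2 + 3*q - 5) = 4*q^3 + 11*q - 7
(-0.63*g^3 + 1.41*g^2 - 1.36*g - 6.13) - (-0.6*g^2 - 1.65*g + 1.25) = -0.63*g^3 + 2.01*g^2 + 0.29*g - 7.38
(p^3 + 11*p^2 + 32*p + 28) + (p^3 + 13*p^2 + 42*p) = 2*p^3 + 24*p^2 + 74*p + 28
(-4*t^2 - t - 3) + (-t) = -4*t^2 - 2*t - 3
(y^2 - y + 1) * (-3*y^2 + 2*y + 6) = -3*y^4 + 5*y^3 + y^2 - 4*y + 6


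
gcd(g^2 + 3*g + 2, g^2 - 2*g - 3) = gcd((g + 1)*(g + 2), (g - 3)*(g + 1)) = g + 1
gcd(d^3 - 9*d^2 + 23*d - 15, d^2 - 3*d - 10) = d - 5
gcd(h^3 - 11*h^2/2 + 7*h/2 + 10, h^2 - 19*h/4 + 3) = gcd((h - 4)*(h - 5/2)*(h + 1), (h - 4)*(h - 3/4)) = h - 4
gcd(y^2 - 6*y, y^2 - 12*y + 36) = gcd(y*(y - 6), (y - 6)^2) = y - 6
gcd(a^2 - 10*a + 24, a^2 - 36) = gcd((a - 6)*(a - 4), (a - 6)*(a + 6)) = a - 6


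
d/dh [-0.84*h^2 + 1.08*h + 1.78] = 1.08 - 1.68*h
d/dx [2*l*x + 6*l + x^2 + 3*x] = 2*l + 2*x + 3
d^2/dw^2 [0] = 0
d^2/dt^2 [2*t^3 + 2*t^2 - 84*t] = 12*t + 4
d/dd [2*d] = 2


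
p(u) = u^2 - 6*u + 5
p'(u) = 2*u - 6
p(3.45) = -3.80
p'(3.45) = 0.90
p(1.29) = -1.08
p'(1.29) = -3.42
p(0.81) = 0.80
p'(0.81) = -4.38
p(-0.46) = 7.97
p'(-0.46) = -6.92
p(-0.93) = 11.44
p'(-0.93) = -7.86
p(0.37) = 2.92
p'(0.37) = -5.26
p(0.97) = 0.12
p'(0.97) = -4.06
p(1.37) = -1.34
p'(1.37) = -3.26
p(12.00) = 77.00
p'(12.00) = 18.00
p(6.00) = 5.00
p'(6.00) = 6.00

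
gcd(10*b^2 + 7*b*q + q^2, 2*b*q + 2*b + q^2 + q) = 2*b + q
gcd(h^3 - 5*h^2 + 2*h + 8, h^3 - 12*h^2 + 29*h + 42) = h + 1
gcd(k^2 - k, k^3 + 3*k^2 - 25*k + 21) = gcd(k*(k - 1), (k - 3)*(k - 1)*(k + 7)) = k - 1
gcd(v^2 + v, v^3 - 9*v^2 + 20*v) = v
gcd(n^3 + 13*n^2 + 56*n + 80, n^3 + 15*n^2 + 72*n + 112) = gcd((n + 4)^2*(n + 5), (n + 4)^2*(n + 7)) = n^2 + 8*n + 16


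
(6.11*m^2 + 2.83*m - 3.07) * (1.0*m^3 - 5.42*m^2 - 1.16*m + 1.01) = 6.11*m^5 - 30.2862*m^4 - 25.4962*m^3 + 19.5277*m^2 + 6.4195*m - 3.1007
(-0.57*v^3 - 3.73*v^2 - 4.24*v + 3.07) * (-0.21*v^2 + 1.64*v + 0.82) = 0.1197*v^5 - 0.1515*v^4 - 5.6942*v^3 - 10.6569*v^2 + 1.558*v + 2.5174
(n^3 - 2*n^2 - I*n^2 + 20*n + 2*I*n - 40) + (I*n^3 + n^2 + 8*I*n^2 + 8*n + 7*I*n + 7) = n^3 + I*n^3 - n^2 + 7*I*n^2 + 28*n + 9*I*n - 33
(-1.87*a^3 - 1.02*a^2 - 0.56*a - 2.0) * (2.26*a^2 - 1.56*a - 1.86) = -4.2262*a^5 + 0.612000000000001*a^4 + 3.8038*a^3 - 1.7492*a^2 + 4.1616*a + 3.72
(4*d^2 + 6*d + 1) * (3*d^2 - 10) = 12*d^4 + 18*d^3 - 37*d^2 - 60*d - 10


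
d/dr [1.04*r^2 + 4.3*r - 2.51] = 2.08*r + 4.3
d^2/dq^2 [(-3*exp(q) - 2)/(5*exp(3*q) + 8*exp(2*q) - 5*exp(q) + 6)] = (-300*exp(6*q) - 810*exp(5*q) - 1372*exp(4*q) + 638*exp(3*q) + 1644*exp(2*q) + 244*exp(q) - 168)*exp(q)/(125*exp(9*q) + 600*exp(8*q) + 585*exp(7*q) - 238*exp(6*q) + 855*exp(5*q) + 852*exp(4*q) - 1025*exp(3*q) + 1314*exp(2*q) - 540*exp(q) + 216)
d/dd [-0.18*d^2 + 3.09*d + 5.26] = 3.09 - 0.36*d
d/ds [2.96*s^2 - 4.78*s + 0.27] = 5.92*s - 4.78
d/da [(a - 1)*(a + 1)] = 2*a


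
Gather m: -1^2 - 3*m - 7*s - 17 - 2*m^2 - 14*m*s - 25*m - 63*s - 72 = -2*m^2 + m*(-14*s - 28) - 70*s - 90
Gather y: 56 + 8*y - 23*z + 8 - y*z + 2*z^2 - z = y*(8 - z) + 2*z^2 - 24*z + 64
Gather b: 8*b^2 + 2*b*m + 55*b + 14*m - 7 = 8*b^2 + b*(2*m + 55) + 14*m - 7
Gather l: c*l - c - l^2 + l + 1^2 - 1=-c - l^2 + l*(c + 1)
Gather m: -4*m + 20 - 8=12 - 4*m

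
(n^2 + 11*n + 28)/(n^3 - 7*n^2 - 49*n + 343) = (n + 4)/(n^2 - 14*n + 49)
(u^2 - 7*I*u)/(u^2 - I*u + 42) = u/(u + 6*I)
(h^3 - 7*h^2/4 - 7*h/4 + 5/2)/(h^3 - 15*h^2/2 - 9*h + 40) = (4*h^2 + h - 5)/(2*(2*h^2 - 11*h - 40))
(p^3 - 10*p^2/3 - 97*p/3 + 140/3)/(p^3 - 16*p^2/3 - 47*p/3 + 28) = (p + 5)/(p + 3)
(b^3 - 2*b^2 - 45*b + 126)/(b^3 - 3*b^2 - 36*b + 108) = (b + 7)/(b + 6)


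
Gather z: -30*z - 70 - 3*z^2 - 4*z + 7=-3*z^2 - 34*z - 63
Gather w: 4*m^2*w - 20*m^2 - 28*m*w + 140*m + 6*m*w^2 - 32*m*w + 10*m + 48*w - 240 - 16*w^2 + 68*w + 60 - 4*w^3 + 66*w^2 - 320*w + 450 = -20*m^2 + 150*m - 4*w^3 + w^2*(6*m + 50) + w*(4*m^2 - 60*m - 204) + 270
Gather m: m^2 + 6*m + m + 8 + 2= m^2 + 7*m + 10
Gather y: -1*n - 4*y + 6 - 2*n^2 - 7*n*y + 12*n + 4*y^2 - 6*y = -2*n^2 + 11*n + 4*y^2 + y*(-7*n - 10) + 6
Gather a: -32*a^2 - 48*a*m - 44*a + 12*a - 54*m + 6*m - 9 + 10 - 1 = -32*a^2 + a*(-48*m - 32) - 48*m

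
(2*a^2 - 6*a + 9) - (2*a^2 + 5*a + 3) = 6 - 11*a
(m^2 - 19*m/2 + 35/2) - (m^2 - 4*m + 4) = 27/2 - 11*m/2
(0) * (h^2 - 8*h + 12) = 0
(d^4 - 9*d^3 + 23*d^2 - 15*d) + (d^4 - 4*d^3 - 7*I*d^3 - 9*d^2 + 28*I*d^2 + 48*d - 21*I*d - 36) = 2*d^4 - 13*d^3 - 7*I*d^3 + 14*d^2 + 28*I*d^2 + 33*d - 21*I*d - 36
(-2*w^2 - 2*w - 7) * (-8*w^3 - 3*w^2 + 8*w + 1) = 16*w^5 + 22*w^4 + 46*w^3 + 3*w^2 - 58*w - 7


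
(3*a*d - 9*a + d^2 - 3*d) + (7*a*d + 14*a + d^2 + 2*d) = 10*a*d + 5*a + 2*d^2 - d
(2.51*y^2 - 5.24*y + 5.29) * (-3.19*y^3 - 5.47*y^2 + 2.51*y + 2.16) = -8.0069*y^5 + 2.9859*y^4 + 18.0878*y^3 - 36.6671*y^2 + 1.9595*y + 11.4264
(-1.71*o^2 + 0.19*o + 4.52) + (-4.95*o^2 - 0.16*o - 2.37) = -6.66*o^2 + 0.03*o + 2.15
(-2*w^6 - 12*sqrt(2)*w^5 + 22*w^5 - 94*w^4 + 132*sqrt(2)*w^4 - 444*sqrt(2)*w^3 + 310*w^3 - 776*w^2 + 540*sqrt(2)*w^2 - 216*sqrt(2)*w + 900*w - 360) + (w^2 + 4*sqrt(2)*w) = -2*w^6 - 12*sqrt(2)*w^5 + 22*w^5 - 94*w^4 + 132*sqrt(2)*w^4 - 444*sqrt(2)*w^3 + 310*w^3 - 775*w^2 + 540*sqrt(2)*w^2 - 212*sqrt(2)*w + 900*w - 360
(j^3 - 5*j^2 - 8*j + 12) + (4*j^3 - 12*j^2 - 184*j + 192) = 5*j^3 - 17*j^2 - 192*j + 204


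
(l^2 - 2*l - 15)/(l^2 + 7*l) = (l^2 - 2*l - 15)/(l*(l + 7))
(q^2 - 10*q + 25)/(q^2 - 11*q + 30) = (q - 5)/(q - 6)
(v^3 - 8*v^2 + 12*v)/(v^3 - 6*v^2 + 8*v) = (v - 6)/(v - 4)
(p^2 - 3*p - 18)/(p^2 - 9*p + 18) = (p + 3)/(p - 3)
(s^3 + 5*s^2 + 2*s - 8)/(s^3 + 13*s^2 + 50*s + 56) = (s - 1)/(s + 7)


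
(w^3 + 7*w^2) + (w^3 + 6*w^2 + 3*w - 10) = 2*w^3 + 13*w^2 + 3*w - 10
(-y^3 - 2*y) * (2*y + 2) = -2*y^4 - 2*y^3 - 4*y^2 - 4*y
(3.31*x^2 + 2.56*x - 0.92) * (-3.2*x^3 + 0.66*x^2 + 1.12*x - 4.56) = -10.592*x^5 - 6.0074*x^4 + 8.3408*x^3 - 12.8336*x^2 - 12.704*x + 4.1952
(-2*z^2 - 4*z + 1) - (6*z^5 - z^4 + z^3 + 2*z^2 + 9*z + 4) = -6*z^5 + z^4 - z^3 - 4*z^2 - 13*z - 3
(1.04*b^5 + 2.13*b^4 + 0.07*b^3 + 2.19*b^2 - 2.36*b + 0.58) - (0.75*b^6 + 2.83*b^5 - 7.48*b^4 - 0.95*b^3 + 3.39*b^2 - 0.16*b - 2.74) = -0.75*b^6 - 1.79*b^5 + 9.61*b^4 + 1.02*b^3 - 1.2*b^2 - 2.2*b + 3.32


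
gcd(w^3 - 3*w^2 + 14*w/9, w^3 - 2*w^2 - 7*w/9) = w^2 - 7*w/3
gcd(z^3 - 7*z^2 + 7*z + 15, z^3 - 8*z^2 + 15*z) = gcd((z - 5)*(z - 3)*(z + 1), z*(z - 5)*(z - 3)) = z^2 - 8*z + 15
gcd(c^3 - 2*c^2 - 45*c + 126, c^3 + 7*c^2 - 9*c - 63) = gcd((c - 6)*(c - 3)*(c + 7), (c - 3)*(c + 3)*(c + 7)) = c^2 + 4*c - 21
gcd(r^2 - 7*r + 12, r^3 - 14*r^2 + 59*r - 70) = 1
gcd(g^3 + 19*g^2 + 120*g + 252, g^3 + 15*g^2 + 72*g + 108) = g^2 + 12*g + 36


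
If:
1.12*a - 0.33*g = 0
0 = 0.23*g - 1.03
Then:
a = 1.32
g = 4.48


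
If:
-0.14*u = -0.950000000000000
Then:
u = 6.79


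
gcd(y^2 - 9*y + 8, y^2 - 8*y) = y - 8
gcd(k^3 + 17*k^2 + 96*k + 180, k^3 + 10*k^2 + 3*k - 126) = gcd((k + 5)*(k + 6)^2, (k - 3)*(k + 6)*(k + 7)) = k + 6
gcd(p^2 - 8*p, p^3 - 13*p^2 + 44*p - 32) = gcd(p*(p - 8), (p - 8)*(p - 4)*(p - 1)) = p - 8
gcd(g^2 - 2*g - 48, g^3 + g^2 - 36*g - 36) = g + 6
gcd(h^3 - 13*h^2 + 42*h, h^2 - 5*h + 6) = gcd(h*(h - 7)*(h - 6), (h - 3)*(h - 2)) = 1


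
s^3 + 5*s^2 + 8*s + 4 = (s + 1)*(s + 2)^2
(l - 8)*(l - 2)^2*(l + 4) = l^4 - 8*l^3 - 12*l^2 + 112*l - 128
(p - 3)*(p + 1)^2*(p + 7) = p^4 + 6*p^3 - 12*p^2 - 38*p - 21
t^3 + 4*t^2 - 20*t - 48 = (t - 4)*(t + 2)*(t + 6)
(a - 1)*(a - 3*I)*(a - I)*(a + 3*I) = a^4 - a^3 - I*a^3 + 9*a^2 + I*a^2 - 9*a - 9*I*a + 9*I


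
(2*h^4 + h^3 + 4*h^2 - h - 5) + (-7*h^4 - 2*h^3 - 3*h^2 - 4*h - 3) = -5*h^4 - h^3 + h^2 - 5*h - 8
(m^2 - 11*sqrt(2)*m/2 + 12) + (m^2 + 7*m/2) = 2*m^2 - 11*sqrt(2)*m/2 + 7*m/2 + 12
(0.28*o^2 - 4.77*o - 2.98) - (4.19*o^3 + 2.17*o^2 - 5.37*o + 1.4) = -4.19*o^3 - 1.89*o^2 + 0.600000000000001*o - 4.38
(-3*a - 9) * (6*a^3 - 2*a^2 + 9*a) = -18*a^4 - 48*a^3 - 9*a^2 - 81*a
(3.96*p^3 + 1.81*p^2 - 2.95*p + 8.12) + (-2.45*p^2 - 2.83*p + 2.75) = 3.96*p^3 - 0.64*p^2 - 5.78*p + 10.87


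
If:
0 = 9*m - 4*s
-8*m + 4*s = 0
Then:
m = 0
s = 0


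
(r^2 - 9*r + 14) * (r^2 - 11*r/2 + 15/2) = r^4 - 29*r^3/2 + 71*r^2 - 289*r/2 + 105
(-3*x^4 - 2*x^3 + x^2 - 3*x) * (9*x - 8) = -27*x^5 + 6*x^4 + 25*x^3 - 35*x^2 + 24*x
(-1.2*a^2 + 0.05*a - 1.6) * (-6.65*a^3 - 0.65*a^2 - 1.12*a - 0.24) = 7.98*a^5 + 0.4475*a^4 + 11.9515*a^3 + 1.272*a^2 + 1.78*a + 0.384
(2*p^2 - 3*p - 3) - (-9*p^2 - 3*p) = 11*p^2 - 3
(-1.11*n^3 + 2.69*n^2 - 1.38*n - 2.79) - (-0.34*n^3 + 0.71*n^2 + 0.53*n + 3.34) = -0.77*n^3 + 1.98*n^2 - 1.91*n - 6.13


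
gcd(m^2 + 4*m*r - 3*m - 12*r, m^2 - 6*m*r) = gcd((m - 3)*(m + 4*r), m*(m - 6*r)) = 1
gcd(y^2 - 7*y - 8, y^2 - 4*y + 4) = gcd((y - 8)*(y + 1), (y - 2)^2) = 1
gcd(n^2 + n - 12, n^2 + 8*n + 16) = n + 4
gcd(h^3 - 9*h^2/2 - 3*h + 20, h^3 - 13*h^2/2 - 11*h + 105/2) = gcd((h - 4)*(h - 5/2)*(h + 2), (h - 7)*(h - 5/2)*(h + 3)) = h - 5/2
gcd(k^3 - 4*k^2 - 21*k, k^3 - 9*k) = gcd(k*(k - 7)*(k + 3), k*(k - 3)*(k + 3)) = k^2 + 3*k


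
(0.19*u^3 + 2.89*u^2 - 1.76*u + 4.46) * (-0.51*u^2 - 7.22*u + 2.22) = -0.0969*u^5 - 2.8457*u^4 - 19.5464*u^3 + 16.8484*u^2 - 36.1084*u + 9.9012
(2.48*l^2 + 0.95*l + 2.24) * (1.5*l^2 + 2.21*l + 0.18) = 3.72*l^4 + 6.9058*l^3 + 5.9059*l^2 + 5.1214*l + 0.4032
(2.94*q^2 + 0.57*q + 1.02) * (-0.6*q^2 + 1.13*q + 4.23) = -1.764*q^4 + 2.9802*q^3 + 12.4683*q^2 + 3.5637*q + 4.3146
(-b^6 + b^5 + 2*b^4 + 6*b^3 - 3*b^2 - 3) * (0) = 0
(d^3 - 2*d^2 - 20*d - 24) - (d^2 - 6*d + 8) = d^3 - 3*d^2 - 14*d - 32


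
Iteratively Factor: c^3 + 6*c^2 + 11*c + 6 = (c + 3)*(c^2 + 3*c + 2) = (c + 2)*(c + 3)*(c + 1)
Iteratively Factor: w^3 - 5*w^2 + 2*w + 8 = (w - 2)*(w^2 - 3*w - 4) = (w - 4)*(w - 2)*(w + 1)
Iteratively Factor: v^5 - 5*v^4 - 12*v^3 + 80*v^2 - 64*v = (v - 4)*(v^4 - v^3 - 16*v^2 + 16*v) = (v - 4)^2*(v^3 + 3*v^2 - 4*v) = (v - 4)^2*(v - 1)*(v^2 + 4*v) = (v - 4)^2*(v - 1)*(v + 4)*(v)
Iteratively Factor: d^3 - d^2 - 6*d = (d)*(d^2 - d - 6) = d*(d + 2)*(d - 3)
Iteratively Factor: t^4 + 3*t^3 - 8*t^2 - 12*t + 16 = (t - 2)*(t^3 + 5*t^2 + 2*t - 8) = (t - 2)*(t + 2)*(t^2 + 3*t - 4) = (t - 2)*(t + 2)*(t + 4)*(t - 1)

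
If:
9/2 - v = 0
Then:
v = 9/2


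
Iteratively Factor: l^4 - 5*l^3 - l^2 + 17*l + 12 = (l + 1)*(l^3 - 6*l^2 + 5*l + 12) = (l + 1)^2*(l^2 - 7*l + 12) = (l - 4)*(l + 1)^2*(l - 3)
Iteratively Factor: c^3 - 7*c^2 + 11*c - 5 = (c - 1)*(c^2 - 6*c + 5) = (c - 5)*(c - 1)*(c - 1)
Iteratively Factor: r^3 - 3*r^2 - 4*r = (r + 1)*(r^2 - 4*r) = r*(r + 1)*(r - 4)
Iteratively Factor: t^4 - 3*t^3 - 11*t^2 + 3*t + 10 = (t + 1)*(t^3 - 4*t^2 - 7*t + 10) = (t + 1)*(t + 2)*(t^2 - 6*t + 5) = (t - 5)*(t + 1)*(t + 2)*(t - 1)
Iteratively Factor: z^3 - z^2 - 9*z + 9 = (z - 3)*(z^2 + 2*z - 3) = (z - 3)*(z + 3)*(z - 1)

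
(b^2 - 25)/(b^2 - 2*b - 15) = (b + 5)/(b + 3)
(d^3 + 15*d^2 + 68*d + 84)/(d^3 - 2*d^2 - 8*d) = (d^2 + 13*d + 42)/(d*(d - 4))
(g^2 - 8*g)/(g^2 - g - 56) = g/(g + 7)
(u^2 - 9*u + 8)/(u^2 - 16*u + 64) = (u - 1)/(u - 8)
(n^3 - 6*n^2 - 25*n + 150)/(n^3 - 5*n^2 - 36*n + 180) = (n + 5)/(n + 6)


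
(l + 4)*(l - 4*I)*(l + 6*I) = l^3 + 4*l^2 + 2*I*l^2 + 24*l + 8*I*l + 96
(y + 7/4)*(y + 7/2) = y^2 + 21*y/4 + 49/8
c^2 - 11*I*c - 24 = (c - 8*I)*(c - 3*I)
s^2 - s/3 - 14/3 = (s - 7/3)*(s + 2)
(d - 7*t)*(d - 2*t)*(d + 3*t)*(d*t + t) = d^4*t - 6*d^3*t^2 + d^3*t - 13*d^2*t^3 - 6*d^2*t^2 + 42*d*t^4 - 13*d*t^3 + 42*t^4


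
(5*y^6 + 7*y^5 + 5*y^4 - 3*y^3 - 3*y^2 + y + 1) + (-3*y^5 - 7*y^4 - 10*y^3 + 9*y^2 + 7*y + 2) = 5*y^6 + 4*y^5 - 2*y^4 - 13*y^3 + 6*y^2 + 8*y + 3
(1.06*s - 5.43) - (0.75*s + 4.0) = 0.31*s - 9.43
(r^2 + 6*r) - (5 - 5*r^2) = 6*r^2 + 6*r - 5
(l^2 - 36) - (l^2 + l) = -l - 36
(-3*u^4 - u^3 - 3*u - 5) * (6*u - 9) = -18*u^5 + 21*u^4 + 9*u^3 - 18*u^2 - 3*u + 45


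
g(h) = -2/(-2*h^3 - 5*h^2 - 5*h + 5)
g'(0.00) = -0.40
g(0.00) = -0.40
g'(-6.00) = 0.00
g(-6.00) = -0.00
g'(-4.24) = -0.02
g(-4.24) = -0.02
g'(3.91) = -0.01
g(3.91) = 0.01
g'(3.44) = -0.01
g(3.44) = 0.01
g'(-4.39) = -0.02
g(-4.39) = -0.02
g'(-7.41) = -0.00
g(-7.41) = -0.00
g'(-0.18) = -0.21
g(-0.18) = -0.35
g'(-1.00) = -0.04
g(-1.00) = -0.29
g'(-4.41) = -0.02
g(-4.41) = -0.02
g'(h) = -2*(6*h^2 + 10*h + 5)/(-2*h^3 - 5*h^2 - 5*h + 5)^2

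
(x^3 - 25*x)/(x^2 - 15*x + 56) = x*(x^2 - 25)/(x^2 - 15*x + 56)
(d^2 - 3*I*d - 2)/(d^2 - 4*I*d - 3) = (d - 2*I)/(d - 3*I)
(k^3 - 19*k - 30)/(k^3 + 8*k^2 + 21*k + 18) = (k - 5)/(k + 3)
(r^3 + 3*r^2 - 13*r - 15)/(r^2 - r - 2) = (r^2 + 2*r - 15)/(r - 2)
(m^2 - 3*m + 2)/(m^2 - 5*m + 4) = (m - 2)/(m - 4)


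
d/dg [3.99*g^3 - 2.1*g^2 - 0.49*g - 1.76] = 11.97*g^2 - 4.2*g - 0.49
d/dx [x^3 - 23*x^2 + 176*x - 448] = 3*x^2 - 46*x + 176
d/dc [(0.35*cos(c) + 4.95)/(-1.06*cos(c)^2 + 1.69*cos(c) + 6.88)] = (-0.371*cos(c)^2 - 10.494*cos(c) + 5.9575)*sin(c)/(1.1236*cos(c)^4 - 3.5828*cos(c)^3 - 11.7295*cos(c)^2 + 23.2544*cos(c) + 47.3344)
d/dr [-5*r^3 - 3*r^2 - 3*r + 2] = -15*r^2 - 6*r - 3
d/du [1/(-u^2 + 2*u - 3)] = 2*(u - 1)/(u^2 - 2*u + 3)^2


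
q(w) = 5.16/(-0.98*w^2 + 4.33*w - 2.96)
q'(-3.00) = -0.09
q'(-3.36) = -0.07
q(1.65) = 3.40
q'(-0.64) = -0.77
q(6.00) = -0.42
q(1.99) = 2.91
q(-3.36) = -0.18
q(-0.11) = -1.50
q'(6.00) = 0.26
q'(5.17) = 0.65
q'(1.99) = -0.70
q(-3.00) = -0.21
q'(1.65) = -2.46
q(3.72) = -12.46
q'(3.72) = 89.14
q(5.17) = -0.76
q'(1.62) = -2.71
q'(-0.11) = -1.97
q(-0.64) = -0.84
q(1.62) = 3.48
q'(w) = 5.16*(1.96*w - 4.33)/(-0.98*w^2 + 4.33*w - 2.96)^2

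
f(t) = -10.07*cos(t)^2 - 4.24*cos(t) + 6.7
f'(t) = 20.14*sin(t)*cos(t) + 4.24*sin(t)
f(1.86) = 7.09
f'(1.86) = -1.44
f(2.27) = 5.26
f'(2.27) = -6.68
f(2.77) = 1.91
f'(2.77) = -5.27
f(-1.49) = 6.29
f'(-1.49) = -5.85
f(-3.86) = 4.18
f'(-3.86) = -7.19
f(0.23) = -6.97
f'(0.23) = 5.44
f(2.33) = 4.85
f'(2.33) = -6.98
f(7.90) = 6.87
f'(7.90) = 3.31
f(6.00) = -6.65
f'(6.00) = -6.59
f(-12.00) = -4.05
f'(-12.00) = 11.39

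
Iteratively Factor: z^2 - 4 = (z + 2)*(z - 2)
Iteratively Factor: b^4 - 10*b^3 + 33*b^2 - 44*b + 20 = (b - 5)*(b^3 - 5*b^2 + 8*b - 4) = (b - 5)*(b - 1)*(b^2 - 4*b + 4) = (b - 5)*(b - 2)*(b - 1)*(b - 2)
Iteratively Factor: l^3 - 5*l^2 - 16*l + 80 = (l + 4)*(l^2 - 9*l + 20) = (l - 5)*(l + 4)*(l - 4)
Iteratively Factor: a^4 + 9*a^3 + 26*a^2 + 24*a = (a + 4)*(a^3 + 5*a^2 + 6*a) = (a + 3)*(a + 4)*(a^2 + 2*a) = (a + 2)*(a + 3)*(a + 4)*(a)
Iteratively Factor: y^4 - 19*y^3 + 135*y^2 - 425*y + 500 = (y - 5)*(y^3 - 14*y^2 + 65*y - 100) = (y - 5)^2*(y^2 - 9*y + 20) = (y - 5)^3*(y - 4)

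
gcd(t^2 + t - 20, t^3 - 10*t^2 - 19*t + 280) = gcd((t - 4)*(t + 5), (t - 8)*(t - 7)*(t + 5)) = t + 5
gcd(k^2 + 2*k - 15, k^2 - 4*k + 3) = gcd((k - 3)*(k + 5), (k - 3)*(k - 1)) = k - 3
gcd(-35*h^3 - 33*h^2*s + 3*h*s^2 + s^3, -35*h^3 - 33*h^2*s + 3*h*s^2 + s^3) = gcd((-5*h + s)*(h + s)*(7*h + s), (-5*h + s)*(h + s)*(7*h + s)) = -35*h^3 - 33*h^2*s + 3*h*s^2 + s^3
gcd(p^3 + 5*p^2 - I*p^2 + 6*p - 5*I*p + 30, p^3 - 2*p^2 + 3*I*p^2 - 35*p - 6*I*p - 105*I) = p + 5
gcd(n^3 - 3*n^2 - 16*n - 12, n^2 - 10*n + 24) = n - 6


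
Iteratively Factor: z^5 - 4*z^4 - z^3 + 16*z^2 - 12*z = (z - 2)*(z^4 - 2*z^3 - 5*z^2 + 6*z) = (z - 2)*(z - 1)*(z^3 - z^2 - 6*z) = (z - 3)*(z - 2)*(z - 1)*(z^2 + 2*z) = z*(z - 3)*(z - 2)*(z - 1)*(z + 2)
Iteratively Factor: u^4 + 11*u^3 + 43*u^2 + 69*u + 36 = (u + 3)*(u^3 + 8*u^2 + 19*u + 12) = (u + 3)*(u + 4)*(u^2 + 4*u + 3) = (u + 1)*(u + 3)*(u + 4)*(u + 3)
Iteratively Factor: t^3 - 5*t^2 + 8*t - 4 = (t - 2)*(t^2 - 3*t + 2) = (t - 2)*(t - 1)*(t - 2)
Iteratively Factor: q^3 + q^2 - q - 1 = (q - 1)*(q^2 + 2*q + 1) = (q - 1)*(q + 1)*(q + 1)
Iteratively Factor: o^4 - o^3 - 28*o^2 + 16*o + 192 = (o - 4)*(o^3 + 3*o^2 - 16*o - 48) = (o - 4)*(o + 4)*(o^2 - o - 12) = (o - 4)^2*(o + 4)*(o + 3)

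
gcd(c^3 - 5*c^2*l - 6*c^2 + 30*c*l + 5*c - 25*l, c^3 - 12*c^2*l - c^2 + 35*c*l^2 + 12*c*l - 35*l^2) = c^2 - 5*c*l - c + 5*l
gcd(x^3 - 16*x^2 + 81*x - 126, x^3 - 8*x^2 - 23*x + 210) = x^2 - 13*x + 42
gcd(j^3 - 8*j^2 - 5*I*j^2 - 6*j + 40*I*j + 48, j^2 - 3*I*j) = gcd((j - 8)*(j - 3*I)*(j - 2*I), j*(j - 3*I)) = j - 3*I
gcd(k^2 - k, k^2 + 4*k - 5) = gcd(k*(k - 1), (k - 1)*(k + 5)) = k - 1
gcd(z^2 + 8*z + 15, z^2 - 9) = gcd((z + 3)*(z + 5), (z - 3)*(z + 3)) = z + 3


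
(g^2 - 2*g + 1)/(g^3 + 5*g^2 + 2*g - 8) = (g - 1)/(g^2 + 6*g + 8)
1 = 1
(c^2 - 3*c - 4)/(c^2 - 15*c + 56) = (c^2 - 3*c - 4)/(c^2 - 15*c + 56)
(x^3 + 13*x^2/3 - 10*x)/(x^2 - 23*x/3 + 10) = x*(x + 6)/(x - 6)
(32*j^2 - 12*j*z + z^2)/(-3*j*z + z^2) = (-32*j^2 + 12*j*z - z^2)/(z*(3*j - z))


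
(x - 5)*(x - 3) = x^2 - 8*x + 15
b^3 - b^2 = b^2*(b - 1)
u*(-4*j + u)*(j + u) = -4*j^2*u - 3*j*u^2 + u^3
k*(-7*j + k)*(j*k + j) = -7*j^2*k^2 - 7*j^2*k + j*k^3 + j*k^2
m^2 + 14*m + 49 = (m + 7)^2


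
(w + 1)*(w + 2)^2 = w^3 + 5*w^2 + 8*w + 4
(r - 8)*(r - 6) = r^2 - 14*r + 48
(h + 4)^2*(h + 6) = h^3 + 14*h^2 + 64*h + 96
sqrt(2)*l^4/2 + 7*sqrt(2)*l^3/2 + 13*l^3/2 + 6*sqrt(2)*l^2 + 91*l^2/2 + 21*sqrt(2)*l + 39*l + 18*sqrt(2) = (l + 1)*(l + 6)*(l + 6*sqrt(2))*(sqrt(2)*l/2 + 1/2)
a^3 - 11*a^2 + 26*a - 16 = (a - 8)*(a - 2)*(a - 1)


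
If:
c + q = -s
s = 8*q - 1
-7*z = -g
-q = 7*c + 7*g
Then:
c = -441*z/62 - 1/62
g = 7*z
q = 49*z/62 + 7/62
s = 196*z/31 - 3/31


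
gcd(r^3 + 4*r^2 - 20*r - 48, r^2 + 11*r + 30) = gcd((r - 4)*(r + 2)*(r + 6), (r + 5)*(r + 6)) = r + 6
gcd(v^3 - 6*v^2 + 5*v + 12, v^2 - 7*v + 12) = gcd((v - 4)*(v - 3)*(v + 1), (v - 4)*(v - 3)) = v^2 - 7*v + 12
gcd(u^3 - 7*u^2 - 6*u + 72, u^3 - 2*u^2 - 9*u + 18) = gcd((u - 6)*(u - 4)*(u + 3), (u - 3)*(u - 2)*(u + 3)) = u + 3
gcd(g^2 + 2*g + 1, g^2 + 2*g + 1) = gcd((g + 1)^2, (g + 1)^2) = g^2 + 2*g + 1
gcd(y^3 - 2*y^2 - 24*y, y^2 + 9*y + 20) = y + 4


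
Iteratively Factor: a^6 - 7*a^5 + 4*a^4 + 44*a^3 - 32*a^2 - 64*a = (a)*(a^5 - 7*a^4 + 4*a^3 + 44*a^2 - 32*a - 64) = a*(a - 2)*(a^4 - 5*a^3 - 6*a^2 + 32*a + 32) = a*(a - 2)*(a + 1)*(a^3 - 6*a^2 + 32) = a*(a - 4)*(a - 2)*(a + 1)*(a^2 - 2*a - 8) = a*(a - 4)^2*(a - 2)*(a + 1)*(a + 2)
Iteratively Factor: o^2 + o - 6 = (o + 3)*(o - 2)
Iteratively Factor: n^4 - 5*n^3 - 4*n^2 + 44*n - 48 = (n - 2)*(n^3 - 3*n^2 - 10*n + 24) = (n - 2)^2*(n^2 - n - 12) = (n - 2)^2*(n + 3)*(n - 4)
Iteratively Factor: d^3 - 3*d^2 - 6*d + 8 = (d - 1)*(d^2 - 2*d - 8) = (d - 4)*(d - 1)*(d + 2)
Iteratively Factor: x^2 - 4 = (x + 2)*(x - 2)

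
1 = 1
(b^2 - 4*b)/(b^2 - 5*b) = (b - 4)/(b - 5)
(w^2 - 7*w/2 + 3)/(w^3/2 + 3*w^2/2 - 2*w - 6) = (2*w - 3)/(w^2 + 5*w + 6)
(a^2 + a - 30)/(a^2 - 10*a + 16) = (a^2 + a - 30)/(a^2 - 10*a + 16)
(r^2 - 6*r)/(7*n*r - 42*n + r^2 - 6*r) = r/(7*n + r)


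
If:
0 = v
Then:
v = 0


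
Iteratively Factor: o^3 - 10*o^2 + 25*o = (o - 5)*(o^2 - 5*o) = (o - 5)^2*(o)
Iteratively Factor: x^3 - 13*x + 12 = (x - 3)*(x^2 + 3*x - 4) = (x - 3)*(x + 4)*(x - 1)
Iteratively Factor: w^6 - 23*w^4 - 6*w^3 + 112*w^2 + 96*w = (w - 4)*(w^5 + 4*w^4 - 7*w^3 - 34*w^2 - 24*w) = (w - 4)*(w - 3)*(w^4 + 7*w^3 + 14*w^2 + 8*w) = (w - 4)*(w - 3)*(w + 1)*(w^3 + 6*w^2 + 8*w) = (w - 4)*(w - 3)*(w + 1)*(w + 2)*(w^2 + 4*w) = (w - 4)*(w - 3)*(w + 1)*(w + 2)*(w + 4)*(w)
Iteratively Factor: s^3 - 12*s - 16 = (s + 2)*(s^2 - 2*s - 8) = (s + 2)^2*(s - 4)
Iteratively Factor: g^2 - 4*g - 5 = (g + 1)*(g - 5)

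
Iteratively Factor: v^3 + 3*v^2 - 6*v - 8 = (v - 2)*(v^2 + 5*v + 4) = (v - 2)*(v + 1)*(v + 4)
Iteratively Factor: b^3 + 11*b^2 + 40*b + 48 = (b + 4)*(b^2 + 7*b + 12) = (b + 3)*(b + 4)*(b + 4)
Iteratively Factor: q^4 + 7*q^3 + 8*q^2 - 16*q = (q + 4)*(q^3 + 3*q^2 - 4*q) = (q - 1)*(q + 4)*(q^2 + 4*q) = (q - 1)*(q + 4)^2*(q)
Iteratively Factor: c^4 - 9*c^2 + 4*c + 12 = (c + 1)*(c^3 - c^2 - 8*c + 12) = (c - 2)*(c + 1)*(c^2 + c - 6) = (c - 2)*(c + 1)*(c + 3)*(c - 2)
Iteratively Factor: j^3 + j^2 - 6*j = (j - 2)*(j^2 + 3*j) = (j - 2)*(j + 3)*(j)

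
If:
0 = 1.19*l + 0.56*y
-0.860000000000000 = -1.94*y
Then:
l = -0.21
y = 0.44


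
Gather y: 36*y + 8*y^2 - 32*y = 8*y^2 + 4*y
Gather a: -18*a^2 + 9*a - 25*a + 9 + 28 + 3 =-18*a^2 - 16*a + 40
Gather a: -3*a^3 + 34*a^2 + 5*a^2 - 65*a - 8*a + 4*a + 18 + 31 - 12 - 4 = -3*a^3 + 39*a^2 - 69*a + 33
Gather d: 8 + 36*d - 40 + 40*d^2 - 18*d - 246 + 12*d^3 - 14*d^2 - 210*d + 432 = 12*d^3 + 26*d^2 - 192*d + 154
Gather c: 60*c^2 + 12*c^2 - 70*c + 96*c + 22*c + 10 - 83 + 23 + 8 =72*c^2 + 48*c - 42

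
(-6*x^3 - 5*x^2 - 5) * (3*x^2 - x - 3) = -18*x^5 - 9*x^4 + 23*x^3 + 5*x + 15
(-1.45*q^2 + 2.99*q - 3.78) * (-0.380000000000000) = 0.551*q^2 - 1.1362*q + 1.4364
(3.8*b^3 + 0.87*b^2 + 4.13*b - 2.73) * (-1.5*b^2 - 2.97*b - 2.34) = -5.7*b^5 - 12.591*b^4 - 17.6709*b^3 - 10.2069*b^2 - 1.5561*b + 6.3882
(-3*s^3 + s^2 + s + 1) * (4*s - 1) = -12*s^4 + 7*s^3 + 3*s^2 + 3*s - 1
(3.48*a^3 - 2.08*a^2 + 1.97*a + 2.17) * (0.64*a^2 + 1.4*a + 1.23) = 2.2272*a^5 + 3.5408*a^4 + 2.6292*a^3 + 1.5884*a^2 + 5.4611*a + 2.6691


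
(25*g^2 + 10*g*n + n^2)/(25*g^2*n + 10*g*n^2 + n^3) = 1/n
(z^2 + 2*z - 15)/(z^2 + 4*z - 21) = (z + 5)/(z + 7)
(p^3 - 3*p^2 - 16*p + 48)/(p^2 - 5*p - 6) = (-p^3 + 3*p^2 + 16*p - 48)/(-p^2 + 5*p + 6)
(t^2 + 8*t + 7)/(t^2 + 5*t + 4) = (t + 7)/(t + 4)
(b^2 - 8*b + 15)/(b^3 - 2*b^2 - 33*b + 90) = 1/(b + 6)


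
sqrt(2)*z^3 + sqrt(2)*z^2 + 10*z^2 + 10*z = z*(z + 5*sqrt(2))*(sqrt(2)*z + sqrt(2))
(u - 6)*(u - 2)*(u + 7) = u^3 - u^2 - 44*u + 84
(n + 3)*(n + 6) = n^2 + 9*n + 18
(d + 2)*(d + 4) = d^2 + 6*d + 8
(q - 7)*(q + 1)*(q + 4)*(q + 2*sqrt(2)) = q^4 - 2*q^3 + 2*sqrt(2)*q^3 - 31*q^2 - 4*sqrt(2)*q^2 - 62*sqrt(2)*q - 28*q - 56*sqrt(2)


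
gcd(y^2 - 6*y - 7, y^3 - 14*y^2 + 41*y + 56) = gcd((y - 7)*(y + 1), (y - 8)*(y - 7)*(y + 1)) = y^2 - 6*y - 7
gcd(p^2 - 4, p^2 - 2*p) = p - 2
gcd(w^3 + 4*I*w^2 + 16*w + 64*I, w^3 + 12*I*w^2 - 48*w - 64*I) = w^2 + 8*I*w - 16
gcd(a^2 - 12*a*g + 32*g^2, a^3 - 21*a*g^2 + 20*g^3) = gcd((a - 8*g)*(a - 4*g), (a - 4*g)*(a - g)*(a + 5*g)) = a - 4*g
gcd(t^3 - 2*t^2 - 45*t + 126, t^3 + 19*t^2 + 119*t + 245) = t + 7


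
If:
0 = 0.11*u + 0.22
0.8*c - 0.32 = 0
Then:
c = 0.40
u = -2.00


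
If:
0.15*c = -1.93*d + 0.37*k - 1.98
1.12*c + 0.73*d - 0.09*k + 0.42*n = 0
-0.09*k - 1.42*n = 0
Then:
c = 0.346171130928209*n + 0.704351639783636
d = -3.05165981731451*n - 1.08064909117489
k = -15.7777777777778*n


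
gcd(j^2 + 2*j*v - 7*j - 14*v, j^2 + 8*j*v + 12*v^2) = j + 2*v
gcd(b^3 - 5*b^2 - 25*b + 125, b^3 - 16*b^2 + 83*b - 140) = b - 5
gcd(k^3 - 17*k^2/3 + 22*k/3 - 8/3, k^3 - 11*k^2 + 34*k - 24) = k^2 - 5*k + 4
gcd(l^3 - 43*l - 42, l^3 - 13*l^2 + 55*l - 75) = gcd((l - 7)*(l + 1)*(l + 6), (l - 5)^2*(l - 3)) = 1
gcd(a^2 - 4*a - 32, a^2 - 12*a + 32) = a - 8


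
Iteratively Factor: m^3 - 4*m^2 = (m - 4)*(m^2) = m*(m - 4)*(m)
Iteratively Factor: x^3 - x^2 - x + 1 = (x + 1)*(x^2 - 2*x + 1) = (x - 1)*(x + 1)*(x - 1)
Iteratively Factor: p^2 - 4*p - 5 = (p + 1)*(p - 5)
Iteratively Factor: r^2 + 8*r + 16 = (r + 4)*(r + 4)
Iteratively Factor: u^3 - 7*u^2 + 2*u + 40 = (u - 5)*(u^2 - 2*u - 8) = (u - 5)*(u - 4)*(u + 2)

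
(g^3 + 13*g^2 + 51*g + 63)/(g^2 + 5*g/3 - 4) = 3*(g^2 + 10*g + 21)/(3*g - 4)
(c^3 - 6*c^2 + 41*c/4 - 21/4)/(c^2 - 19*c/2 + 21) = (2*c^2 - 5*c + 3)/(2*(c - 6))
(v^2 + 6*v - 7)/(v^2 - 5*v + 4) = (v + 7)/(v - 4)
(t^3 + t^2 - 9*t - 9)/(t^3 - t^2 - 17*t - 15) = (t - 3)/(t - 5)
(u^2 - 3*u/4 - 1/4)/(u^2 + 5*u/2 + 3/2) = (4*u^2 - 3*u - 1)/(2*(2*u^2 + 5*u + 3))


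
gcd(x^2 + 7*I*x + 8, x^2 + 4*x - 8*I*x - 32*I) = 1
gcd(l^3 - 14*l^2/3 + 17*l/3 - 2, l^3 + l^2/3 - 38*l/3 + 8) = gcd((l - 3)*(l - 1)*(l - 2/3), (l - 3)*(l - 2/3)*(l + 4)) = l^2 - 11*l/3 + 2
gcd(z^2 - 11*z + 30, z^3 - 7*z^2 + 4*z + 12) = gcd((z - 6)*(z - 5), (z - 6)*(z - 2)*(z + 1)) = z - 6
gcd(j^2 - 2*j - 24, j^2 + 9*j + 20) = j + 4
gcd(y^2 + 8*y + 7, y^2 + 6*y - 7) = y + 7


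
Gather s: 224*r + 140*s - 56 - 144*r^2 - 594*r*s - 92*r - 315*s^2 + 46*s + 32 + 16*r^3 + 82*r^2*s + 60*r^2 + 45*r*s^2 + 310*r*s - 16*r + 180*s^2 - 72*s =16*r^3 - 84*r^2 + 116*r + s^2*(45*r - 135) + s*(82*r^2 - 284*r + 114) - 24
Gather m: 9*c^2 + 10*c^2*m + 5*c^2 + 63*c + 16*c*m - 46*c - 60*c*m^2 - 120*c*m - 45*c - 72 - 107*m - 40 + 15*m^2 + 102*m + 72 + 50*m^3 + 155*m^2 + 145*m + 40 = 14*c^2 - 28*c + 50*m^3 + m^2*(170 - 60*c) + m*(10*c^2 - 104*c + 140)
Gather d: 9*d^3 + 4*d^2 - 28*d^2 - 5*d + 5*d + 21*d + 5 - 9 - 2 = 9*d^3 - 24*d^2 + 21*d - 6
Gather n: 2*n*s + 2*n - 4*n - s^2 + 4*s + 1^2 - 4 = n*(2*s - 2) - s^2 + 4*s - 3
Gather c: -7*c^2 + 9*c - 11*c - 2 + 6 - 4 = -7*c^2 - 2*c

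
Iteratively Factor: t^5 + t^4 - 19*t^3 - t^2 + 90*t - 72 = (t - 2)*(t^4 + 3*t^3 - 13*t^2 - 27*t + 36) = (t - 2)*(t - 1)*(t^3 + 4*t^2 - 9*t - 36) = (t - 3)*(t - 2)*(t - 1)*(t^2 + 7*t + 12) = (t - 3)*(t - 2)*(t - 1)*(t + 4)*(t + 3)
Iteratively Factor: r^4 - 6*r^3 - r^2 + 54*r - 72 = (r - 2)*(r^3 - 4*r^2 - 9*r + 36) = (r - 4)*(r - 2)*(r^2 - 9) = (r - 4)*(r - 3)*(r - 2)*(r + 3)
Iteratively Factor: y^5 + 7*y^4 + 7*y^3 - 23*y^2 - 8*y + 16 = (y + 1)*(y^4 + 6*y^3 + y^2 - 24*y + 16) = (y - 1)*(y + 1)*(y^3 + 7*y^2 + 8*y - 16) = (y - 1)^2*(y + 1)*(y^2 + 8*y + 16) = (y - 1)^2*(y + 1)*(y + 4)*(y + 4)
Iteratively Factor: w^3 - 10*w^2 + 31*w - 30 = (w - 3)*(w^2 - 7*w + 10) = (w - 3)*(w - 2)*(w - 5)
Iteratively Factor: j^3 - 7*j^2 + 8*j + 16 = (j - 4)*(j^2 - 3*j - 4) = (j - 4)*(j + 1)*(j - 4)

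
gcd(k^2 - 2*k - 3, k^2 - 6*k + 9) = k - 3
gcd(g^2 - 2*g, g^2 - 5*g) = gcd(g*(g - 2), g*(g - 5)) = g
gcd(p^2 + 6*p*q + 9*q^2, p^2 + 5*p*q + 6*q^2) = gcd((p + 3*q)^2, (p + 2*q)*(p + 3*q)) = p + 3*q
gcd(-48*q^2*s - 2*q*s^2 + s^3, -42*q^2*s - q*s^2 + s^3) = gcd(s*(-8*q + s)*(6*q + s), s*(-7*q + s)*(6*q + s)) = 6*q*s + s^2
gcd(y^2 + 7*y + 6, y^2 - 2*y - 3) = y + 1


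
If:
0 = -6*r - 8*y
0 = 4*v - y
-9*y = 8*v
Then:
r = 0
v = 0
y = 0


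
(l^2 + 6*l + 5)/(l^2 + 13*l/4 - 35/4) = 4*(l + 1)/(4*l - 7)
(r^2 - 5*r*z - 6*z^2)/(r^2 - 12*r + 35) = (r^2 - 5*r*z - 6*z^2)/(r^2 - 12*r + 35)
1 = 1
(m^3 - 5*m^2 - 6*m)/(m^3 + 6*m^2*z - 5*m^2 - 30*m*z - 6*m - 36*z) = m/(m + 6*z)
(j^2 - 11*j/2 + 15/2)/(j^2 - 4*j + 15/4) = 2*(j - 3)/(2*j - 3)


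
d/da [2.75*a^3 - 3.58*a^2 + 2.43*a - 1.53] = 8.25*a^2 - 7.16*a + 2.43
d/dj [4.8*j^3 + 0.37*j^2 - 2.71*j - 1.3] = 14.4*j^2 + 0.74*j - 2.71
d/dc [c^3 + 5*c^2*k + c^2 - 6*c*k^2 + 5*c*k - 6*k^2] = 3*c^2 + 10*c*k + 2*c - 6*k^2 + 5*k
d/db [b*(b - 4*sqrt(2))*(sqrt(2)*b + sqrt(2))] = 3*sqrt(2)*b^2 - 16*b + 2*sqrt(2)*b - 8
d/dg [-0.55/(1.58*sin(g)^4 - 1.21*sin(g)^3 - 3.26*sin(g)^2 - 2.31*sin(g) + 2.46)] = (3.476*sin(g)^3 - 1.9965*sin(g)^2 - 3.586*sin(g) - 1.2705)*cos(g)/(-1.58*sin(g)^4 + 1.21*sin(g)^3 + 3.26*sin(g)^2 + 2.31*sin(g) - 2.46)^2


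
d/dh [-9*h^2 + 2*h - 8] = 2 - 18*h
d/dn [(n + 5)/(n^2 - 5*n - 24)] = (n^2 - 5*n - (n + 5)*(2*n - 5) - 24)/(-n^2 + 5*n + 24)^2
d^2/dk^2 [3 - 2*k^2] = -4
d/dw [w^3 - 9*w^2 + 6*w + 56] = 3*w^2 - 18*w + 6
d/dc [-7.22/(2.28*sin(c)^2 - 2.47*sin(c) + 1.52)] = (32.9232*sin(c) - 17.8334)*cos(c)/(2.28*sin(c)^2 - 2.47*sin(c) + 1.52)^2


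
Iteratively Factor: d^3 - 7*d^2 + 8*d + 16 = (d - 4)*(d^2 - 3*d - 4) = (d - 4)*(d + 1)*(d - 4)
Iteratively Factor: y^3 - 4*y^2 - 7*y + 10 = (y - 1)*(y^2 - 3*y - 10) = (y - 5)*(y - 1)*(y + 2)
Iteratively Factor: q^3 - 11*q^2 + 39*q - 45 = (q - 5)*(q^2 - 6*q + 9) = (q - 5)*(q - 3)*(q - 3)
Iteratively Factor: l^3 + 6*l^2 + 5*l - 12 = (l - 1)*(l^2 + 7*l + 12) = (l - 1)*(l + 3)*(l + 4)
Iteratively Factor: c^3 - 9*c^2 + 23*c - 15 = (c - 1)*(c^2 - 8*c + 15) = (c - 5)*(c - 1)*(c - 3)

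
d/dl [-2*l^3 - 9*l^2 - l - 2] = -6*l^2 - 18*l - 1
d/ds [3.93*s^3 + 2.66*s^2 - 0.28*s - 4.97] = 11.79*s^2 + 5.32*s - 0.28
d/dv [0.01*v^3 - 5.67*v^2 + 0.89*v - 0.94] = 0.03*v^2 - 11.34*v + 0.89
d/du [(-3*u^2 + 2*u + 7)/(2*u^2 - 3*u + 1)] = (5*u^2 - 34*u + 23)/(4*u^4 - 12*u^3 + 13*u^2 - 6*u + 1)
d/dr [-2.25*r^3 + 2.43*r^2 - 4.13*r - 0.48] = -6.75*r^2 + 4.86*r - 4.13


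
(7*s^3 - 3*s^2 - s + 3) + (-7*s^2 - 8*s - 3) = 7*s^3 - 10*s^2 - 9*s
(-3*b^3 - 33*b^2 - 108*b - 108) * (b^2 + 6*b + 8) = -3*b^5 - 51*b^4 - 330*b^3 - 1020*b^2 - 1512*b - 864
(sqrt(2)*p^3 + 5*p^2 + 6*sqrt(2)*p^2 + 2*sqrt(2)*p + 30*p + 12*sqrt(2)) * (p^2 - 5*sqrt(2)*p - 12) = sqrt(2)*p^5 - 5*p^4 + 6*sqrt(2)*p^4 - 35*sqrt(2)*p^3 - 30*p^3 - 210*sqrt(2)*p^2 - 80*p^2 - 480*p - 24*sqrt(2)*p - 144*sqrt(2)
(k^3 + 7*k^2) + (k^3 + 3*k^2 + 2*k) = 2*k^3 + 10*k^2 + 2*k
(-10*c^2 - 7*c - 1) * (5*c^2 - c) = -50*c^4 - 25*c^3 + 2*c^2 + c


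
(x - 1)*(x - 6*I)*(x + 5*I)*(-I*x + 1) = -I*x^4 + I*x^3 - 31*I*x^2 + 30*x + 31*I*x - 30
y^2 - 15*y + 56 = (y - 8)*(y - 7)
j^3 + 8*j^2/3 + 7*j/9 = j*(j + 1/3)*(j + 7/3)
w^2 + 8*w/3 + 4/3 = (w + 2/3)*(w + 2)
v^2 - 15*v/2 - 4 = (v - 8)*(v + 1/2)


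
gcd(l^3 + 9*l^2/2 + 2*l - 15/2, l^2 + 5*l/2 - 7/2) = l - 1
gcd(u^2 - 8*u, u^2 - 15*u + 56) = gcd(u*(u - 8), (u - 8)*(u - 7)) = u - 8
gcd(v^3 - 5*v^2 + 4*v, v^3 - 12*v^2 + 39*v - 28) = v^2 - 5*v + 4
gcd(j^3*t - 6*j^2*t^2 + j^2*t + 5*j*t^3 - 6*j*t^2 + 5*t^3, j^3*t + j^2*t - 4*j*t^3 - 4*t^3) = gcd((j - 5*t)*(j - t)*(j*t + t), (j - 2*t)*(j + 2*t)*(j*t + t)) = j*t + t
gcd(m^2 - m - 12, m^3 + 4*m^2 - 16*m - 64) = m - 4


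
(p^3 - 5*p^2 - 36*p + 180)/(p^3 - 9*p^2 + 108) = (p^2 + p - 30)/(p^2 - 3*p - 18)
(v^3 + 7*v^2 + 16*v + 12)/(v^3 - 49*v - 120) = (v^2 + 4*v + 4)/(v^2 - 3*v - 40)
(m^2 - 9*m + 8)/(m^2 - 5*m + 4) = (m - 8)/(m - 4)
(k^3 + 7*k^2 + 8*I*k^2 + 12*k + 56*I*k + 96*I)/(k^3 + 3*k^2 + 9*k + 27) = (k^2 + k*(4 + 8*I) + 32*I)/(k^2 + 9)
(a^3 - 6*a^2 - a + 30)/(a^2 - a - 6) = a - 5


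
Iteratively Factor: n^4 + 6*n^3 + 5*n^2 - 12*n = (n + 3)*(n^3 + 3*n^2 - 4*n) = n*(n + 3)*(n^2 + 3*n - 4) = n*(n - 1)*(n + 3)*(n + 4)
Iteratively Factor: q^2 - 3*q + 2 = (q - 1)*(q - 2)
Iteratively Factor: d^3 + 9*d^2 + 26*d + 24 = (d + 2)*(d^2 + 7*d + 12) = (d + 2)*(d + 4)*(d + 3)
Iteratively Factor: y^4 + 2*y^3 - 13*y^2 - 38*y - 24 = (y + 3)*(y^3 - y^2 - 10*y - 8) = (y - 4)*(y + 3)*(y^2 + 3*y + 2) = (y - 4)*(y + 1)*(y + 3)*(y + 2)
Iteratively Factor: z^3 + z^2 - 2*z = (z)*(z^2 + z - 2) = z*(z + 2)*(z - 1)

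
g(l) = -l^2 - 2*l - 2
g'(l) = -2*l - 2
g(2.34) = -12.16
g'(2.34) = -6.68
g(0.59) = -3.53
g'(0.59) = -3.18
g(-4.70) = -14.69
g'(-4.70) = 7.40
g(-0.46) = -1.29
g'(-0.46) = -1.08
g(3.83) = -24.33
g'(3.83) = -9.66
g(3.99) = -25.90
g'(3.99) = -9.98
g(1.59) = -7.71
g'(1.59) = -5.18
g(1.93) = -9.58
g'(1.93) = -5.86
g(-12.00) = -122.00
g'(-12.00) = 22.00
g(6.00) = -50.00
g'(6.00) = -14.00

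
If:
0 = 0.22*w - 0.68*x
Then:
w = 3.09090909090909*x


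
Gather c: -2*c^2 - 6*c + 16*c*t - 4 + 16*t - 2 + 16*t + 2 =-2*c^2 + c*(16*t - 6) + 32*t - 4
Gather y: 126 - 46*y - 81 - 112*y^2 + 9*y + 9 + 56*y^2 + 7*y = -56*y^2 - 30*y + 54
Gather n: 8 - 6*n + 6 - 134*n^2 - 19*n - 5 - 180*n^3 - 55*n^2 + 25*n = -180*n^3 - 189*n^2 + 9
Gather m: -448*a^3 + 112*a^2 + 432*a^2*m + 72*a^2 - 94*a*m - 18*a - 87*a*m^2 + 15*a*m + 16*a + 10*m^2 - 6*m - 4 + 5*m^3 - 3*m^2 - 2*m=-448*a^3 + 184*a^2 - 2*a + 5*m^3 + m^2*(7 - 87*a) + m*(432*a^2 - 79*a - 8) - 4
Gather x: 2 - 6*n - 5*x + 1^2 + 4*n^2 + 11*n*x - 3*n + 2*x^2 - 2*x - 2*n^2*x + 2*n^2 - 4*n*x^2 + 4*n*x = 6*n^2 - 9*n + x^2*(2 - 4*n) + x*(-2*n^2 + 15*n - 7) + 3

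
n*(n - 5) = n^2 - 5*n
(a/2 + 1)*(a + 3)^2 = a^3/2 + 4*a^2 + 21*a/2 + 9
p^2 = p^2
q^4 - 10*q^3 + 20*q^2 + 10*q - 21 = (q - 7)*(q - 3)*(q - 1)*(q + 1)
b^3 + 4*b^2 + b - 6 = (b - 1)*(b + 2)*(b + 3)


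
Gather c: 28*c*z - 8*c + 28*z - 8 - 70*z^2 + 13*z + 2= c*(28*z - 8) - 70*z^2 + 41*z - 6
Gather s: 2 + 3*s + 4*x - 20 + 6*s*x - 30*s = s*(6*x - 27) + 4*x - 18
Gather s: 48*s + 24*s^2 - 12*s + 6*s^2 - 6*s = 30*s^2 + 30*s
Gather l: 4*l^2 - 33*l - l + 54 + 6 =4*l^2 - 34*l + 60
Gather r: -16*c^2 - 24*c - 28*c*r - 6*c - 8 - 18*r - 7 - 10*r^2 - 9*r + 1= -16*c^2 - 30*c - 10*r^2 + r*(-28*c - 27) - 14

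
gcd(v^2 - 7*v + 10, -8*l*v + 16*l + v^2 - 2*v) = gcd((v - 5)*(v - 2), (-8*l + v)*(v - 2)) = v - 2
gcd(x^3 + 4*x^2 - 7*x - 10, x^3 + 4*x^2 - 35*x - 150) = x + 5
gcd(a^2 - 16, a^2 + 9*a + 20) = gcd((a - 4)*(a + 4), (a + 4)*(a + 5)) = a + 4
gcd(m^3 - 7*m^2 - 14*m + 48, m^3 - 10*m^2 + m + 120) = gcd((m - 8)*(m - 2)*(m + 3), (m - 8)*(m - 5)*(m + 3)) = m^2 - 5*m - 24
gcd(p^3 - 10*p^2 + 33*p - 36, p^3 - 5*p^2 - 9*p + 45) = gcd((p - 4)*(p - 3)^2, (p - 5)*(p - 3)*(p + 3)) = p - 3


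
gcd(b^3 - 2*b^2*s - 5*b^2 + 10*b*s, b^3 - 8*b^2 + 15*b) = b^2 - 5*b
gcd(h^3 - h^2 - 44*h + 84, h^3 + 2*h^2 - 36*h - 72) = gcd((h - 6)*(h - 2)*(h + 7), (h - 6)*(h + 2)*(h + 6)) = h - 6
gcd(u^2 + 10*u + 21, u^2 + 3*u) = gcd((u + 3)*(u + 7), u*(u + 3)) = u + 3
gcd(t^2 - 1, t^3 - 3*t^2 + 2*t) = t - 1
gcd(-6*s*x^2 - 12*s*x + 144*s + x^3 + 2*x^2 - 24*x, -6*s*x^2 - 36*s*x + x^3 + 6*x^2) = -6*s*x - 36*s + x^2 + 6*x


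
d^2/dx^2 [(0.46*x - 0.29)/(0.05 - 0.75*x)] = 0.29175/(0.75*x - 0.05)^3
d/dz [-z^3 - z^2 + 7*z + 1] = -3*z^2 - 2*z + 7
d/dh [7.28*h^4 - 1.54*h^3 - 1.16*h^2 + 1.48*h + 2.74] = 29.12*h^3 - 4.62*h^2 - 2.32*h + 1.48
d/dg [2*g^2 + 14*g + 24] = 4*g + 14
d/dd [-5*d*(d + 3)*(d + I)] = -15*d^2 - 10*d*(3 + I) - 15*I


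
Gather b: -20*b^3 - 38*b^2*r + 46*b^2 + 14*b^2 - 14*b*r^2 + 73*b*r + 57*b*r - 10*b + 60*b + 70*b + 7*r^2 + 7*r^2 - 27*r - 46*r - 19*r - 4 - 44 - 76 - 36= -20*b^3 + b^2*(60 - 38*r) + b*(-14*r^2 + 130*r + 120) + 14*r^2 - 92*r - 160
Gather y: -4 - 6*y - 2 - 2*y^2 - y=-2*y^2 - 7*y - 6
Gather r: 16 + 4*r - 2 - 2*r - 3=2*r + 11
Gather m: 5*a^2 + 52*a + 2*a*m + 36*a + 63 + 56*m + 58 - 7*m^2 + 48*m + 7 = 5*a^2 + 88*a - 7*m^2 + m*(2*a + 104) + 128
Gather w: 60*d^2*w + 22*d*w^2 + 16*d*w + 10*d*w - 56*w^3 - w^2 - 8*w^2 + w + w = -56*w^3 + w^2*(22*d - 9) + w*(60*d^2 + 26*d + 2)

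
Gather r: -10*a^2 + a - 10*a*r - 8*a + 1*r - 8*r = -10*a^2 - 7*a + r*(-10*a - 7)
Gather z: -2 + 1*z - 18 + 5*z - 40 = 6*z - 60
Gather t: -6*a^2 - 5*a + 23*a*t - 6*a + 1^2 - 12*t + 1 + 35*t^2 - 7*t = -6*a^2 - 11*a + 35*t^2 + t*(23*a - 19) + 2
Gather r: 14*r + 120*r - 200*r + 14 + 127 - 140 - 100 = -66*r - 99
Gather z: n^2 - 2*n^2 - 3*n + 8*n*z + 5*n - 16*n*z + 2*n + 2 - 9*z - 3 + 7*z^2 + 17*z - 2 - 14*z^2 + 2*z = -n^2 + 4*n - 7*z^2 + z*(10 - 8*n) - 3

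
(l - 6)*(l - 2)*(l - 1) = l^3 - 9*l^2 + 20*l - 12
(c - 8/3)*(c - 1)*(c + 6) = c^3 + 7*c^2/3 - 58*c/3 + 16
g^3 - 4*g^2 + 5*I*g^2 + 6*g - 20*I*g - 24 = (g - 4)*(g - I)*(g + 6*I)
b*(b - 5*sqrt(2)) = b^2 - 5*sqrt(2)*b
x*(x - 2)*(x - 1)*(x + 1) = x^4 - 2*x^3 - x^2 + 2*x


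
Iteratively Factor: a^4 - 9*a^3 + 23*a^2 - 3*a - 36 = (a - 3)*(a^3 - 6*a^2 + 5*a + 12) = (a - 3)^2*(a^2 - 3*a - 4) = (a - 4)*(a - 3)^2*(a + 1)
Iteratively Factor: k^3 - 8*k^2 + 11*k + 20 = (k - 5)*(k^2 - 3*k - 4) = (k - 5)*(k - 4)*(k + 1)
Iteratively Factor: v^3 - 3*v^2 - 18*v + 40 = (v - 5)*(v^2 + 2*v - 8) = (v - 5)*(v + 4)*(v - 2)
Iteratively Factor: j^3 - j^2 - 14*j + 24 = (j - 3)*(j^2 + 2*j - 8) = (j - 3)*(j - 2)*(j + 4)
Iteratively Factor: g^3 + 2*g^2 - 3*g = (g + 3)*(g^2 - g) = g*(g + 3)*(g - 1)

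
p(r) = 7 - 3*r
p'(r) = -3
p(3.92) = -4.76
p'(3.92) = -3.00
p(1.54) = 2.38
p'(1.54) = -3.00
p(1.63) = 2.11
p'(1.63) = -3.00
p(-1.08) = 10.24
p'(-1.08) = -3.00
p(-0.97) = 9.91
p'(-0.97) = -3.00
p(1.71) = 1.87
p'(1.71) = -3.00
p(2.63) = -0.89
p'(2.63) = -3.00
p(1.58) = 2.26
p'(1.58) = -3.00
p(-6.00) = 25.00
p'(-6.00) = -3.00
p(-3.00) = 16.00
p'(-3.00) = -3.00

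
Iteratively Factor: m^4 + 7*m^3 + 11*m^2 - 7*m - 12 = (m + 1)*(m^3 + 6*m^2 + 5*m - 12) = (m + 1)*(m + 4)*(m^2 + 2*m - 3) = (m - 1)*(m + 1)*(m + 4)*(m + 3)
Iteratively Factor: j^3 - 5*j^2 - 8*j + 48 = (j - 4)*(j^2 - j - 12) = (j - 4)*(j + 3)*(j - 4)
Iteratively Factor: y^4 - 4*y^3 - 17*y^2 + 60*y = (y - 3)*(y^3 - y^2 - 20*y) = y*(y - 3)*(y^2 - y - 20) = y*(y - 5)*(y - 3)*(y + 4)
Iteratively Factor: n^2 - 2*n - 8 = (n - 4)*(n + 2)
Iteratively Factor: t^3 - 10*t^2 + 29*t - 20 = (t - 1)*(t^2 - 9*t + 20) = (t - 4)*(t - 1)*(t - 5)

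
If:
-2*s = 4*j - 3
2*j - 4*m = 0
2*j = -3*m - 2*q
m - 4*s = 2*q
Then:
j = 1/2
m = 1/4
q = -7/8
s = 1/2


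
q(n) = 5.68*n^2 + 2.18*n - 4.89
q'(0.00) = 2.18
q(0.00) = -4.89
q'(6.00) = 70.34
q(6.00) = 212.67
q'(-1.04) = -9.63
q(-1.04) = -1.01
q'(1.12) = 14.90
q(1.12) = 4.68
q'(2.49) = 30.47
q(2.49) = 35.75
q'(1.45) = 18.65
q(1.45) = 10.21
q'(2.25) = 27.74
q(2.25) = 28.77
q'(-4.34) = -47.12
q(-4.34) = 92.64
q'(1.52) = 19.45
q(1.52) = 11.55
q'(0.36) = 6.27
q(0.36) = -3.37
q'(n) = 11.36*n + 2.18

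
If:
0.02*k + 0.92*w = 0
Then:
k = -46.0*w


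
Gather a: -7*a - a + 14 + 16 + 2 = 32 - 8*a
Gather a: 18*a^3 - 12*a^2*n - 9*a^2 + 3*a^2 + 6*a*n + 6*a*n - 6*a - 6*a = 18*a^3 + a^2*(-12*n - 6) + a*(12*n - 12)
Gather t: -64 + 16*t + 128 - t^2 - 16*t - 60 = 4 - t^2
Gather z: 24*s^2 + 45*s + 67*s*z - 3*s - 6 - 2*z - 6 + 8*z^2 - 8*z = 24*s^2 + 42*s + 8*z^2 + z*(67*s - 10) - 12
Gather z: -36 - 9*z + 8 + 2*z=-7*z - 28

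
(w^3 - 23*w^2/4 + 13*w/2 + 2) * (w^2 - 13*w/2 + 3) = w^5 - 49*w^4/4 + 375*w^3/8 - 115*w^2/2 + 13*w/2 + 6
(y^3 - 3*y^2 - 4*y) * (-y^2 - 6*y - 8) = -y^5 - 3*y^4 + 14*y^3 + 48*y^2 + 32*y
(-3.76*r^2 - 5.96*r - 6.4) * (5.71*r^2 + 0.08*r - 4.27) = -21.4696*r^4 - 34.3324*r^3 - 20.9656*r^2 + 24.9372*r + 27.328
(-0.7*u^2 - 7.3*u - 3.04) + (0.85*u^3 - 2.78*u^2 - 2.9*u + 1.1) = 0.85*u^3 - 3.48*u^2 - 10.2*u - 1.94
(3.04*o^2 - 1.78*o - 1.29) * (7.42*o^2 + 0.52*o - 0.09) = 22.5568*o^4 - 11.6268*o^3 - 10.771*o^2 - 0.5106*o + 0.1161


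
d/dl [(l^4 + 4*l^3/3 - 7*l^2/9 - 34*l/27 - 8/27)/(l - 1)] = 3*l^2 + 14*l/3 + 14/9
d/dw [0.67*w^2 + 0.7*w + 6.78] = 1.34*w + 0.7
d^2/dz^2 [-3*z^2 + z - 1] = -6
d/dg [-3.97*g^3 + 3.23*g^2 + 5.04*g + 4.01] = -11.91*g^2 + 6.46*g + 5.04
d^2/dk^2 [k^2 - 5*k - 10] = 2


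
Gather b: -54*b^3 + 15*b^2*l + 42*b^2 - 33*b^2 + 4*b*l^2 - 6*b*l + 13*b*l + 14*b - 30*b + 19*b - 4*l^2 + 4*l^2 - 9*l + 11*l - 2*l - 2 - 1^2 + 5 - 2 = -54*b^3 + b^2*(15*l + 9) + b*(4*l^2 + 7*l + 3)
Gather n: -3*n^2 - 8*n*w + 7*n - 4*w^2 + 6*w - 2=-3*n^2 + n*(7 - 8*w) - 4*w^2 + 6*w - 2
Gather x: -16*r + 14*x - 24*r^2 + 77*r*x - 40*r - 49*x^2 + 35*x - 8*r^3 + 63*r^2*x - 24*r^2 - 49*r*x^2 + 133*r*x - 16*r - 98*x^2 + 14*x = -8*r^3 - 48*r^2 - 72*r + x^2*(-49*r - 147) + x*(63*r^2 + 210*r + 63)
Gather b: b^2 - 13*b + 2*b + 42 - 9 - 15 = b^2 - 11*b + 18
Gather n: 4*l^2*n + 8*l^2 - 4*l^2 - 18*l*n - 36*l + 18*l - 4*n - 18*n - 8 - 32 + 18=4*l^2 - 18*l + n*(4*l^2 - 18*l - 22) - 22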